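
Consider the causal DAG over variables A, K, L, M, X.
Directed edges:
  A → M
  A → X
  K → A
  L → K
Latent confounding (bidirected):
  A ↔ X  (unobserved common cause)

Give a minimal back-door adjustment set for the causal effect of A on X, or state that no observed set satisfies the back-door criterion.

A→X: no observed back-door set.

desc(A)\{A}={M,X}; candidates ⊆ {K,L}.
A↔X: latent back-door arc(s) into A.
size 0: {}; under {} A still reaches {K,L,X} ∋ X.
size 1: {K}, {L}; under {K} A still reaches {X} ∋ X.
size 2: {K,L}; under {K,L} A still reaches {X} ∋ X.
A↔X cannot be blocked by any observed set — no back-door set.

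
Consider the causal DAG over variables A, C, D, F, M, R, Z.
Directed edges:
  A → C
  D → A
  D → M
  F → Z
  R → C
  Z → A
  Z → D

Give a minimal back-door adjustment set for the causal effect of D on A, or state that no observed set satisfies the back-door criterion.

D→A: minimal back-door set {Z}.

desc(D)\{D}={A,C,M}; candidates ⊆ {F,R,Z}.
size 0: {}; under {} D still reaches {A,C,F,Z} ∋ A.
{Z}: D⊥A given {Z} in G with D→· removed — back-door holds.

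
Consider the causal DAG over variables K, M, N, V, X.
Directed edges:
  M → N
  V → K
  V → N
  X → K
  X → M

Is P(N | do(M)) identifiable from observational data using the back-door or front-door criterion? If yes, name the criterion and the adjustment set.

desc(M)\{M}={N}; candidates ⊆ {K,V,X}.
∅: M⊥N given ∅ in G with M→· removed — back-door holds.
P(N|do(M)) = P(N|M) — no adjustment needed.

P(N|do(M)): backdoor, adjust for ∅.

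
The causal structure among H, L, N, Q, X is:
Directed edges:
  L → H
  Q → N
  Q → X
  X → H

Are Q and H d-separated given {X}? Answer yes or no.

Bayes-Ball from Q | {X} reaches {N}.
H ∉ reach(Q|{X}) ⇒ Q ⊥ H | {X}.

Yes — Q ⊥ H | {X}.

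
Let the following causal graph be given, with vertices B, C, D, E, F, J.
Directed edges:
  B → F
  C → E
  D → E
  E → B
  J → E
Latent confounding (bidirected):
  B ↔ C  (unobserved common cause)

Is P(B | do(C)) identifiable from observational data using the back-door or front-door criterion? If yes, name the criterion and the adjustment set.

P(B|do(C)): frontdoor, adjust for {E}.

desc(C)\{C}={B,E,F}; candidates ⊆ {D,J}.
C↔B: latent back-door arc(s) into C.
size 0: {}; under {} C still reaches {B,F} ∋ B.
size 1: {D}, {J}; under {D} C still reaches {B,F} ∋ B.
size 2: {D,J}; under {D,J} C still reaches {B,F} ∋ B.
C↔B cannot be blocked by any observed set — no back-door set.
{E}: (i) intercepts every directed C→B path; (ii) no back-door C→{E}; (iii) {C} blocks every back-door {E}→B. Front-door holds.
P(B|do(C)) = Σ_{E} P(E|C) Σ_{C'} P(B|E,C')P(C').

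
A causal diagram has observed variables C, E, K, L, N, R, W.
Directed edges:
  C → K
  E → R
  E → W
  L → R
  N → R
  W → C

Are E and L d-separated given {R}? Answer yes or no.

No — E and L are d-connected given {R}.

Bayes-Ball from E | {R} reaches {C,K,L,N,W}.
L ∈ reach(E|{R}) ⇒ E ⊥̸ L | {R}.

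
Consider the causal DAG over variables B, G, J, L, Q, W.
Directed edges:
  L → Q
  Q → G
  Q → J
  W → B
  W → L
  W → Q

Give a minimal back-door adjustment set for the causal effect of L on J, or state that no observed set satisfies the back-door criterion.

L→J: minimal back-door set {W}.

desc(L)\{L}={G,J,Q}; candidates ⊆ {B,W}.
size 0: {}; under {} L still reaches {B,G,J,Q,W} ∋ J.
{W}: L⊥J given {W} in G with L→· removed — back-door holds.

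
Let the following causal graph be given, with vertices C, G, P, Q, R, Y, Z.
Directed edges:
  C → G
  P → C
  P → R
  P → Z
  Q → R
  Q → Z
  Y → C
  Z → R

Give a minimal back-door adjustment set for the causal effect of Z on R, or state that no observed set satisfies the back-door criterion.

desc(Z)\{Z}={R}; candidates ⊆ {C,G,P,Q,Y}.
size 0: {}; under {} Z still reaches {C,G,P,Q,R} ∋ R.
size 1: {C}, {G}, {P} …(+2); under {C} Z still reaches {P,Q,R,Y} ∋ R.
{P,Q}: Z⊥R given {P,Q} in G with Z→· removed — back-door holds.

Z→R: minimal back-door set {P, Q}.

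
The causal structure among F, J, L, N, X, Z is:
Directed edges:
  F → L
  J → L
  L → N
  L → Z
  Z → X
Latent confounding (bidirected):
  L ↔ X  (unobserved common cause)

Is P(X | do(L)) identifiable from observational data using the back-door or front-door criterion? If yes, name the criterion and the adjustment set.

P(X|do(L)): frontdoor, adjust for {Z}.

desc(L)\{L}={N,X,Z}; candidates ⊆ {F,J}.
L↔X: latent back-door arc(s) into L.
size 0: {}; under {} L still reaches {F,J,X} ∋ X.
size 1: {F}, {J}; under {F} L still reaches {J,X} ∋ X.
size 2: {F,J}; under {F,J} L still reaches {X} ∋ X.
L↔X cannot be blocked by any observed set — no back-door set.
{Z}: (i) intercepts every directed L→X path; (ii) no back-door L→{Z}; (iii) {L} blocks every back-door {Z}→X. Front-door holds.
P(X|do(L)) = Σ_{Z} P(Z|L) Σ_{L'} P(X|Z,L')P(L').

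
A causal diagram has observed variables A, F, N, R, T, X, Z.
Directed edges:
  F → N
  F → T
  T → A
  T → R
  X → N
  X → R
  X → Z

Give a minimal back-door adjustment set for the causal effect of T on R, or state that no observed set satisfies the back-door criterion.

T→R: minimal back-door set ∅.

desc(T)\{T}={A,R}; candidates ⊆ {F,N,X,Z}.
∅: T⊥R given ∅ in G with T→· removed — back-door holds.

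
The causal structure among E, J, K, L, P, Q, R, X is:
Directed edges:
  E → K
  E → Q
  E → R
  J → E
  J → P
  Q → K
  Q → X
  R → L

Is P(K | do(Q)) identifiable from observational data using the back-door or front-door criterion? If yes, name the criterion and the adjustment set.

desc(Q)\{Q}={K,X}; candidates ⊆ {E,J,L,P,R}.
size 0: {}; under {} Q still reaches {E,J,K,L,P,R} ∋ K.
{E}: Q⊥K given {E} in G with Q→· removed — back-door holds.
P(K|do(Q)) = Σ_{E} P(K|Q,E)·P(E).

P(K|do(Q)): backdoor, adjust for {E}.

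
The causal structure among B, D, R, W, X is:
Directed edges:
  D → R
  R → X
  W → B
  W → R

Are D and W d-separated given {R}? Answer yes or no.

Bayes-Ball from D | {R} reaches {B,W}.
W ∈ reach(D|{R}) ⇒ D ⊥̸ W | {R}.

No — D and W are d-connected given {R}.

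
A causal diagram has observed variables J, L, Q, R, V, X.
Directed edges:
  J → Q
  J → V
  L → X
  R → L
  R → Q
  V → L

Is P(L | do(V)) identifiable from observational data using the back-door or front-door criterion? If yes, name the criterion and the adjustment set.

P(L|do(V)): backdoor, adjust for ∅.

desc(V)\{V}={L,X}; candidates ⊆ {J,Q,R}.
∅: V⊥L given ∅ in G with V→· removed — back-door holds.
P(L|do(V)) = P(L|V) — no adjustment needed.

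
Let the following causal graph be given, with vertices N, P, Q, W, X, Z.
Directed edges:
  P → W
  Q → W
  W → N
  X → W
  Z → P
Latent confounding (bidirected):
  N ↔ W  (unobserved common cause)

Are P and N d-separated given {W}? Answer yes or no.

Bayes-Ball from P | {W} reaches {N,Q,X,Z}.
N ∈ reach(P|{W}) ⇒ P ⊥̸ N | {W}.

No — P and N are d-connected given {W}.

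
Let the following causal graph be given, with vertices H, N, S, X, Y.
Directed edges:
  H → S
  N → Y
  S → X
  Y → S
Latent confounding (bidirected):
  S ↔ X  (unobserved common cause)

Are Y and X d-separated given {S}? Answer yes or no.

No — Y and X are d-connected given {S}.

Bayes-Ball from Y | {S} reaches {H,N,X}.
X ∈ reach(Y|{S}) ⇒ Y ⊥̸ X | {S}.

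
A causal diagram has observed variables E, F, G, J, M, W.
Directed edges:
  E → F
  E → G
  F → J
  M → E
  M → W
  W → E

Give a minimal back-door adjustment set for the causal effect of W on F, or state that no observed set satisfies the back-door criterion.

desc(W)\{W}={E,F,G,J}; candidates ⊆ {M}.
size 0: {}; under {} W still reaches {E,F,G,J,M} ∋ F.
{M}: W⊥F given {M} in G with W→· removed — back-door holds.

W→F: minimal back-door set {M}.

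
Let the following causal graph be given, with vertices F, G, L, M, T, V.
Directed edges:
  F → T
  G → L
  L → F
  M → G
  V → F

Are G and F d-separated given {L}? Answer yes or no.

Yes — G ⊥ F | {L}.

Bayes-Ball from G | {L} reaches {M}.
F ∉ reach(G|{L}) ⇒ G ⊥ F | {L}.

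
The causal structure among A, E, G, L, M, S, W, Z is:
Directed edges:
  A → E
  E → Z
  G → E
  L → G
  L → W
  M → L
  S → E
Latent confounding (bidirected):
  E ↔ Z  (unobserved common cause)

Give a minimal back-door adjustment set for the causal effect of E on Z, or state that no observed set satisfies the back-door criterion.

desc(E)\{E}={Z}; candidates ⊆ {A,G,L,M,S,W}.
E↔Z: latent back-door arc(s) into E.
size 0: {}; under {} E still reaches {A,G,L,M,S,W,Z} ∋ Z.
size 1: {A}, {G}, {L} …(+3); under {A} E still reaches {G,L,M,S,W,Z} ∋ Z.
size 2: {A,G}, {A,L}, {A,M} …(+12); under {A,G} E still reaches {S,Z} ∋ Z.
E↔Z cannot be blocked by any observed set — no back-door set.

E→Z: no observed back-door set.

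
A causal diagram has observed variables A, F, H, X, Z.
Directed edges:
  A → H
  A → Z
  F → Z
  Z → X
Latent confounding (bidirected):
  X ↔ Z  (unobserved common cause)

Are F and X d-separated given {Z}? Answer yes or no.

Bayes-Ball from F | {Z} reaches {A,H,X}.
X ∈ reach(F|{Z}) ⇒ F ⊥̸ X | {Z}.

No — F and X are d-connected given {Z}.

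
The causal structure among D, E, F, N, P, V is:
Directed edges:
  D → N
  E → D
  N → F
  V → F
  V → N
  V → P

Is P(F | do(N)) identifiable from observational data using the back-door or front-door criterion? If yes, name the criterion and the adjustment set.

P(F|do(N)): backdoor, adjust for {V}.

desc(N)\{N}={F}; candidates ⊆ {D,E,P,V}.
size 0: {}; under {} N still reaches {D,E,F,P,V} ∋ F.
{V}: N⊥F given {V} in G with N→· removed — back-door holds.
P(F|do(N)) = Σ_{V} P(F|N,V)·P(V).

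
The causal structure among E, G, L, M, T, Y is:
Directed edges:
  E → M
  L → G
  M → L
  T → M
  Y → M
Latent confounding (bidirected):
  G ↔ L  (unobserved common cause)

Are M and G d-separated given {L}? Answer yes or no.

Bayes-Ball from M | {L} reaches {E,G,T,Y}.
G ∈ reach(M|{L}) ⇒ M ⊥̸ G | {L}.

No — M and G are d-connected given {L}.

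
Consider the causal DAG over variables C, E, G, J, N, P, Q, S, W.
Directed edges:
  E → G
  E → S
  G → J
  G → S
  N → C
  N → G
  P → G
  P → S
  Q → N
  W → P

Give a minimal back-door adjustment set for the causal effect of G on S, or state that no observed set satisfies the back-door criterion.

desc(G)\{G}={J,S}; candidates ⊆ {C,E,N,P,Q,W}.
size 0: {}; under {} G still reaches {C,E,N,P,Q,S,W} ∋ S.
size 1: {C}, {E}, {N} …(+3); under {C} G still reaches {E,N,P,Q,S,W} ∋ S.
{E,P}: G⊥S given {E,P} in G with G→· removed — back-door holds.

G→S: minimal back-door set {E, P}.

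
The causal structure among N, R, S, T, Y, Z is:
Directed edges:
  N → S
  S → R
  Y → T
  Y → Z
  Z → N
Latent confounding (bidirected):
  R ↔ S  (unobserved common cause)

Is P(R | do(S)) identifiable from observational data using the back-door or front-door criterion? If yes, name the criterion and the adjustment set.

desc(S)\{S}={R}; candidates ⊆ {N,T,Y,Z}.
S↔R: latent back-door arc(s) into S.
size 0: {}; under {} S still reaches {N,R,T,Y,Z} ∋ R.
size 1: {N}, {T}, {Y} …(+1); under {N} S still reaches {R} ∋ R.
size 2: {N,T}, {N,Y}, {N,Z} …(+3); under {N,T} S still reaches {R} ∋ R.
S↔R cannot be blocked by any observed set — no back-door set.
No mediator lies on a directed S→…→R path.
Neither criterion identifies P(R|do(S)) in this graph.

P(R|do(S)): not identifiable (no BD/FD set).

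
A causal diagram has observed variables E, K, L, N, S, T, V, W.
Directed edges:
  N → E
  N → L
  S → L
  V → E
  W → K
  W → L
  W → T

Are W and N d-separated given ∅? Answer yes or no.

Yes — W ⊥ N | ∅.

Bayes-Ball from W | ∅ reaches {K,L,T}.
N ∉ reach(W|∅) ⇒ W ⊥ N | ∅.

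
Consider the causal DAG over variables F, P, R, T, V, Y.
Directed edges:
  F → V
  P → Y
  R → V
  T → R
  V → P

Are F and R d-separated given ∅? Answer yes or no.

Yes — F ⊥ R | ∅.

Bayes-Ball from F | ∅ reaches {P,V,Y}.
R ∉ reach(F|∅) ⇒ F ⊥ R | ∅.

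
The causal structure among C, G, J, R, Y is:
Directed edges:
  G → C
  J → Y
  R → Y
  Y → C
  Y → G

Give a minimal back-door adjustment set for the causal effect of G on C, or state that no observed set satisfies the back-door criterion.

desc(G)\{G}={C}; candidates ⊆ {J,R,Y}.
size 0: {}; under {} G still reaches {C,J,R,Y} ∋ C.
{Y}: G⊥C given {Y} in G with G→· removed — back-door holds.

G→C: minimal back-door set {Y}.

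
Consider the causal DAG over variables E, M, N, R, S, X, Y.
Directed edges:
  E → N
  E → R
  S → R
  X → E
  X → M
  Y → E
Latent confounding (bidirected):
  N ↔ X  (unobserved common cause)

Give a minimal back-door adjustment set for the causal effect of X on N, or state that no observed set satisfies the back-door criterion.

desc(X)\{X}={E,M,N,R}; candidates ⊆ {S,Y}.
X↔N: latent back-door arc(s) into X.
size 0: {}; under {} X still reaches {N} ∋ N.
size 1: {S}, {Y}; under {S} X still reaches {N} ∋ N.
size 2: {S,Y}; under {S,Y} X still reaches {N} ∋ N.
X↔N cannot be blocked by any observed set — no back-door set.

X→N: no observed back-door set.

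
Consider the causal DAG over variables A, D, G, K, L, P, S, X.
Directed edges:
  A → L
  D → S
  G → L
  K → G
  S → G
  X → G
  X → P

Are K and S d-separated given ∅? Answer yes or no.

Yes — K ⊥ S | ∅.

Bayes-Ball from K | ∅ reaches {G,L}.
S ∉ reach(K|∅) ⇒ K ⊥ S | ∅.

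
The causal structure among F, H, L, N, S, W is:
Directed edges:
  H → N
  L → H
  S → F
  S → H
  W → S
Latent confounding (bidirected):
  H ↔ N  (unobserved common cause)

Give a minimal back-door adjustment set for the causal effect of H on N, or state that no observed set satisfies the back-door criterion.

desc(H)\{H}={N}; candidates ⊆ {F,L,S,W}.
H↔N: latent back-door arc(s) into H.
size 0: {}; under {} H still reaches {F,L,N,S,W} ∋ N.
size 1: {F}, {L}, {S} …(+1); under {F} H still reaches {L,N,S,W} ∋ N.
size 2: {F,L}, {F,S}, {F,W} …(+3); under {F,L} H still reaches {N,S,W} ∋ N.
H↔N cannot be blocked by any observed set — no back-door set.

H→N: no observed back-door set.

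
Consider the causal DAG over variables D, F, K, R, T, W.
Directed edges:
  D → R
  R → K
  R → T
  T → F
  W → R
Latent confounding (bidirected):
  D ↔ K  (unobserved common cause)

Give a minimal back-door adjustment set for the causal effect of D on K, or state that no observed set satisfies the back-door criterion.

desc(D)\{D}={F,K,R,T}; candidates ⊆ {W}.
D↔K: latent back-door arc(s) into D.
size 0: {}; under {} D still reaches {K} ∋ K.
size 1: {W}; under {W} D still reaches {K} ∋ K.
D↔K cannot be blocked by any observed set — no back-door set.

D→K: no observed back-door set.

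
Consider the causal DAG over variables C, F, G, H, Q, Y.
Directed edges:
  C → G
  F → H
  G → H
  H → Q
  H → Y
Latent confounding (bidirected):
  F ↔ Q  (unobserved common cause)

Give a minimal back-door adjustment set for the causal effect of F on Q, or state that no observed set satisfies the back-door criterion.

desc(F)\{F}={H,Q,Y}; candidates ⊆ {C,G}.
F↔Q: latent back-door arc(s) into F.
size 0: {}; under {} F still reaches {Q} ∋ Q.
size 1: {C}, {G}; under {C} F still reaches {Q} ∋ Q.
size 2: {C,G}; under {C,G} F still reaches {Q} ∋ Q.
F↔Q cannot be blocked by any observed set — no back-door set.

F→Q: no observed back-door set.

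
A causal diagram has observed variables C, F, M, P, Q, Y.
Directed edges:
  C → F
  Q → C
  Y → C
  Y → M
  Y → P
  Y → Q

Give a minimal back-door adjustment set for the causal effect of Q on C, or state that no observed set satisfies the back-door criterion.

Q→C: minimal back-door set {Y}.

desc(Q)\{Q}={C,F}; candidates ⊆ {M,P,Y}.
size 0: {}; under {} Q still reaches {C,F,M,P,Y} ∋ C.
{Y}: Q⊥C given {Y} in G with Q→· removed — back-door holds.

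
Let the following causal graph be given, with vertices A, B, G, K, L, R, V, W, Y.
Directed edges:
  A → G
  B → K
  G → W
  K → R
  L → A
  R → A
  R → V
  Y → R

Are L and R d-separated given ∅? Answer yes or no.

Yes — L ⊥ R | ∅.

Bayes-Ball from L | ∅ reaches {A,G,W}.
R ∉ reach(L|∅) ⇒ L ⊥ R | ∅.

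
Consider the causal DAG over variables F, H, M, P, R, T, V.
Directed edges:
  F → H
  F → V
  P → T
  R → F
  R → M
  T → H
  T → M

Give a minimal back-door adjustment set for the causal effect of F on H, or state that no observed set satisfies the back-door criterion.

desc(F)\{F}={H,V}; candidates ⊆ {M,P,R,T}.
∅: F⊥H given ∅ in G with F→· removed — back-door holds.

F→H: minimal back-door set ∅.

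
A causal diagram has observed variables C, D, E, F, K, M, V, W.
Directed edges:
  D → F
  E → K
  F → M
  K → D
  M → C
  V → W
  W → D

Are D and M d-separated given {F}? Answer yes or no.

Bayes-Ball from D | {F} reaches {E,K,V,W}.
M ∉ reach(D|{F}) ⇒ D ⊥ M | {F}.

Yes — D ⊥ M | {F}.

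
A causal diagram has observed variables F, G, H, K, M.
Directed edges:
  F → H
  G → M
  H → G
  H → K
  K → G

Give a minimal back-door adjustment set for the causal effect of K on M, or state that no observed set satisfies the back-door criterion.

desc(K)\{K}={G,M}; candidates ⊆ {F,H}.
size 0: {}; under {} K still reaches {F,G,H,M} ∋ M.
{H}: K⊥M given {H} in G with K→· removed — back-door holds.

K→M: minimal back-door set {H}.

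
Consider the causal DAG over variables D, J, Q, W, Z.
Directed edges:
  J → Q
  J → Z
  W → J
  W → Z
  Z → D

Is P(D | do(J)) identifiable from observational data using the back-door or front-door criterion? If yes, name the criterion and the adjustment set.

desc(J)\{J}={D,Q,Z}; candidates ⊆ {W}.
size 0: {}; under {} J still reaches {D,W,Z} ∋ D.
{W}: J⊥D given {W} in G with J→· removed — back-door holds.
P(D|do(J)) = Σ_{W} P(D|J,W)·P(W).

P(D|do(J)): backdoor, adjust for {W}.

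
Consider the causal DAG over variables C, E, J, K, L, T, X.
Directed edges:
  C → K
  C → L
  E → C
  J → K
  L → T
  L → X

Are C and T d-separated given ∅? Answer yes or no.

Bayes-Ball from C | ∅ reaches {E,K,L,T,X}.
T ∈ reach(C|∅) ⇒ C ⊥̸ T | ∅.

No — C and T are d-connected given ∅.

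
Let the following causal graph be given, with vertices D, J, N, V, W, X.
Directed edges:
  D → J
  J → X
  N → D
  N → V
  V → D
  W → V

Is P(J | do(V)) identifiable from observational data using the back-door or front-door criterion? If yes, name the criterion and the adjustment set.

desc(V)\{V}={D,J,X}; candidates ⊆ {N,W}.
size 0: {}; under {} V still reaches {D,J,N,W,X} ∋ J.
{N}: V⊥J given {N} in G with V→· removed — back-door holds.
P(J|do(V)) = Σ_{N} P(J|V,N)·P(N).

P(J|do(V)): backdoor, adjust for {N}.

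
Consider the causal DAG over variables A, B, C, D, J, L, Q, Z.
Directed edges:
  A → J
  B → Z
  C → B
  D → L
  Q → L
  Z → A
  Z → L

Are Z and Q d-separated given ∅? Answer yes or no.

Yes — Z ⊥ Q | ∅.

Bayes-Ball from Z | ∅ reaches {A,B,C,J,L}.
Q ∉ reach(Z|∅) ⇒ Z ⊥ Q | ∅.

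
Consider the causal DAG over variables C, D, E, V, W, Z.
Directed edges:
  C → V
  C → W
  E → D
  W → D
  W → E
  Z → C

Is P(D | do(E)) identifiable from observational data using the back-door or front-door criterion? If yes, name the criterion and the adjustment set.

P(D|do(E)): backdoor, adjust for {W}.

desc(E)\{E}={D}; candidates ⊆ {C,V,W,Z}.
size 0: {}; under {} E still reaches {C,D,V,W,Z} ∋ D.
{W}: E⊥D given {W} in G with E→· removed — back-door holds.
P(D|do(E)) = Σ_{W} P(D|E,W)·P(W).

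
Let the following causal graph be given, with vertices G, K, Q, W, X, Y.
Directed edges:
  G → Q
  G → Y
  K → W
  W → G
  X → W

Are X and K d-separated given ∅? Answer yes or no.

Bayes-Ball from X | ∅ reaches {G,Q,W,Y}.
K ∉ reach(X|∅) ⇒ X ⊥ K | ∅.

Yes — X ⊥ K | ∅.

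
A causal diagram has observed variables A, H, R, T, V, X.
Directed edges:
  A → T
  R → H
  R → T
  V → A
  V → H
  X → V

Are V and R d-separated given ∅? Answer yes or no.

Yes — V ⊥ R | ∅.

Bayes-Ball from V | ∅ reaches {A,H,T,X}.
R ∉ reach(V|∅) ⇒ V ⊥ R | ∅.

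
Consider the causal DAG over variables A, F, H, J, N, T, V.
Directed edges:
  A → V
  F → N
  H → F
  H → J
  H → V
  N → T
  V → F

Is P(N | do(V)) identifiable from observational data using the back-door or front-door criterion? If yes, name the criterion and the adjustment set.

desc(V)\{V}={F,N,T}; candidates ⊆ {A,H,J}.
size 0: {}; under {} V still reaches {A,F,H,J,N,T} ∋ N.
{H}: V⊥N given {H} in G with V→· removed — back-door holds.
P(N|do(V)) = Σ_{H} P(N|V,H)·P(H).

P(N|do(V)): backdoor, adjust for {H}.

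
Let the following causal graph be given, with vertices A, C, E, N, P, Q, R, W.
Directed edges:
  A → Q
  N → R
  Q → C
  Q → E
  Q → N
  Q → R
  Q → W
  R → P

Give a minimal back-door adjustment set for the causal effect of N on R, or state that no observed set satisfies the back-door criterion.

desc(N)\{N}={P,R}; candidates ⊆ {A,C,E,Q,W}.
size 0: {}; under {} N still reaches {A,C,E,P,Q,R,W} ∋ R.
{Q}: N⊥R given {Q} in G with N→· removed — back-door holds.

N→R: minimal back-door set {Q}.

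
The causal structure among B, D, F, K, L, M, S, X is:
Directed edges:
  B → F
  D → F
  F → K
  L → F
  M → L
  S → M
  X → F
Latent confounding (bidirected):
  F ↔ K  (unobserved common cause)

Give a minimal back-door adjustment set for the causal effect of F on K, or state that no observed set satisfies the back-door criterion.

desc(F)\{F}={K}; candidates ⊆ {B,D,L,M,S,X}.
F↔K: latent back-door arc(s) into F.
size 0: {}; under {} F still reaches {B,D,K,L,M,S,X} ∋ K.
size 1: {B}, {D}, {L} …(+3); under {B} F still reaches {D,K,L,M,S,X} ∋ K.
size 2: {B,D}, {B,L}, {B,M} …(+12); under {B,D} F still reaches {K,L,M,S,X} ∋ K.
F↔K cannot be blocked by any observed set — no back-door set.

F→K: no observed back-door set.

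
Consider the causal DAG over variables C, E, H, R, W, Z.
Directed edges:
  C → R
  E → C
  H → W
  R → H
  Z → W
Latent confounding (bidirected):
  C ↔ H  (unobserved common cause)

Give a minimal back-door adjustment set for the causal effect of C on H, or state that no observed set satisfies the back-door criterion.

C→H: no observed back-door set.

desc(C)\{C}={H,R,W}; candidates ⊆ {E,Z}.
C↔H: latent back-door arc(s) into C.
size 0: {}; under {} C still reaches {E,H,W} ∋ H.
size 1: {E}, {Z}; under {E} C still reaches {H,W} ∋ H.
size 2: {E,Z}; under {E,Z} C still reaches {H,W} ∋ H.
C↔H cannot be blocked by any observed set — no back-door set.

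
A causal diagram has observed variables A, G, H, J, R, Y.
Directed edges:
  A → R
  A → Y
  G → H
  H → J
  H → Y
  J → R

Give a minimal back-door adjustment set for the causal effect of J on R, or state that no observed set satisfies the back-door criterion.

desc(J)\{J}={R}; candidates ⊆ {A,G,H,Y}.
∅: J⊥R given ∅ in G with J→· removed — back-door holds.

J→R: minimal back-door set ∅.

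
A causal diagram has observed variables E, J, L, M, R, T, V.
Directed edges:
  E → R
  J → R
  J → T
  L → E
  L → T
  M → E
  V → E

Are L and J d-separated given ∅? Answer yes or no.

Yes — L ⊥ J | ∅.

Bayes-Ball from L | ∅ reaches {E,R,T}.
J ∉ reach(L|∅) ⇒ L ⊥ J | ∅.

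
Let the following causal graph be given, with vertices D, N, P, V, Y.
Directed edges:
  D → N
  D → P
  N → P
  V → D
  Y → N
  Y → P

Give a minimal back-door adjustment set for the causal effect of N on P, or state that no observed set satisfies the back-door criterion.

N→P: minimal back-door set {D, Y}.

desc(N)\{N}={P}; candidates ⊆ {D,V,Y}.
size 0: {}; under {} N still reaches {D,P,V,Y} ∋ P.
size 1: {D}, {V}, {Y}; under {D} N still reaches {P,Y} ∋ P.
{D,Y}: N⊥P given {D,Y} in G with N→· removed — back-door holds.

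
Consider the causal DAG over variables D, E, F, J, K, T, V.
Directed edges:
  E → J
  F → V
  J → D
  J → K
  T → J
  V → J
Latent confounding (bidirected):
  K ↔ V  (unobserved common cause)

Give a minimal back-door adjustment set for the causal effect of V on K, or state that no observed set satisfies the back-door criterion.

desc(V)\{V}={D,J,K}; candidates ⊆ {E,F,T}.
V↔K: latent back-door arc(s) into V.
size 0: {}; under {} V still reaches {F,K} ∋ K.
size 1: {E}, {F}, {T}; under {E} V still reaches {F,K} ∋ K.
size 2: {E,F}, {E,T}, {F,T}; under {E,F} V still reaches {K} ∋ K.
V↔K cannot be blocked by any observed set — no back-door set.

V→K: no observed back-door set.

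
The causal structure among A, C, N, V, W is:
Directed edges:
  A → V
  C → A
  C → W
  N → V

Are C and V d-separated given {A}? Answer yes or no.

Bayes-Ball from C | {A} reaches {W}.
V ∉ reach(C|{A}) ⇒ C ⊥ V | {A}.

Yes — C ⊥ V | {A}.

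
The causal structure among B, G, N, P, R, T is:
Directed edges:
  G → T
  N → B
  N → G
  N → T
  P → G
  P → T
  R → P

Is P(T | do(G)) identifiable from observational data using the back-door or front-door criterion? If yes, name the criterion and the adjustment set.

P(T|do(G)): backdoor, adjust for {N, P}.

desc(G)\{G}={T}; candidates ⊆ {B,N,P,R}.
size 0: {}; under {} G still reaches {B,N,P,R,T} ∋ T.
size 1: {B}, {N}, {P} …(+1); under {B} G still reaches {N,P,R,T} ∋ T.
{N,P}: G⊥T given {N,P} in G with G→· removed — back-door holds.
P(T|do(G)) = Σ_{N,P} P(T|G,N,P)·P(N,P).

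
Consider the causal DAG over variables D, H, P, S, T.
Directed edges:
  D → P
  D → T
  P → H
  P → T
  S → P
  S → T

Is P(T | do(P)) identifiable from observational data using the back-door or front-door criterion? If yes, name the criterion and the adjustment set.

desc(P)\{P}={H,T}; candidates ⊆ {D,S}.
size 0: {}; under {} P still reaches {D,S,T} ∋ T.
size 1: {D}, {S}; under {D} P still reaches {S,T} ∋ T.
{D,S}: P⊥T given {D,S} in G with P→· removed — back-door holds.
P(T|do(P)) = Σ_{D,S} P(T|P,D,S)·P(D,S).

P(T|do(P)): backdoor, adjust for {D, S}.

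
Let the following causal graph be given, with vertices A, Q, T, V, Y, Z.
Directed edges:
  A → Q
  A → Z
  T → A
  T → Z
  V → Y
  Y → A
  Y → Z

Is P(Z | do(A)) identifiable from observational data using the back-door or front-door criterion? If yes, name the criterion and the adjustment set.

P(Z|do(A)): backdoor, adjust for {T, Y}.

desc(A)\{A}={Q,Z}; candidates ⊆ {T,V,Y}.
size 0: {}; under {} A still reaches {T,V,Y,Z} ∋ Z.
size 1: {T}, {V}, {Y}; under {T} A still reaches {V,Y,Z} ∋ Z.
{T,Y}: A⊥Z given {T,Y} in G with A→· removed — back-door holds.
P(Z|do(A)) = Σ_{T,Y} P(Z|A,T,Y)·P(T,Y).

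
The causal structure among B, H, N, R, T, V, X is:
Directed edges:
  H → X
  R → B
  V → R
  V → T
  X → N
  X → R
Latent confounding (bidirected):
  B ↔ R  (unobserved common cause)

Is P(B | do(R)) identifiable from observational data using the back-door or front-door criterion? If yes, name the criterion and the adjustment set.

desc(R)\{R}={B}; candidates ⊆ {H,N,T,V,X}.
R↔B: latent back-door arc(s) into R.
size 0: {}; under {} R still reaches {B,H,N,T,V,X} ∋ B.
size 1: {H}, {N}, {T} …(+2); under {H} R still reaches {B,N,T,V,X} ∋ B.
size 2: {H,N}, {H,T}, {H,V} …(+7); under {H,N} R still reaches {B,T,V,X} ∋ B.
R↔B cannot be blocked by any observed set — no back-door set.
No mediator lies on a directed R→…→B path.
Neither criterion identifies P(B|do(R)) in this graph.

P(B|do(R)): not identifiable (no BD/FD set).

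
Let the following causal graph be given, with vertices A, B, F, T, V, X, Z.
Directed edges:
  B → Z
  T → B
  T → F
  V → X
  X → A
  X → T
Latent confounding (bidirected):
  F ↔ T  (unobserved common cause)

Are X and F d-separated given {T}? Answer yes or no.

No — X and F are d-connected given {T}.

Bayes-Ball from X | {T} reaches {A,F,V}.
F ∈ reach(X|{T}) ⇒ X ⊥̸ F | {T}.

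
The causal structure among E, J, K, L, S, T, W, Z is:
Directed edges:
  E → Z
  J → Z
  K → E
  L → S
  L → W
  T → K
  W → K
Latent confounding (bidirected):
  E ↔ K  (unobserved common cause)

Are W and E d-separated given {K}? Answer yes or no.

Bayes-Ball from W | {K} reaches {E,L,S,T,Z}.
E ∈ reach(W|{K}) ⇒ W ⊥̸ E | {K}.

No — W and E are d-connected given {K}.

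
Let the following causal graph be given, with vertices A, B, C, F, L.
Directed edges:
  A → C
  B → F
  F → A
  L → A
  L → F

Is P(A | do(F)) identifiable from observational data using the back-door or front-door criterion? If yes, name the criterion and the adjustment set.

P(A|do(F)): backdoor, adjust for {L}.

desc(F)\{F}={A,C}; candidates ⊆ {B,L}.
size 0: {}; under {} F still reaches {A,B,C,L} ∋ A.
{L}: F⊥A given {L} in G with F→· removed — back-door holds.
P(A|do(F)) = Σ_{L} P(A|F,L)·P(L).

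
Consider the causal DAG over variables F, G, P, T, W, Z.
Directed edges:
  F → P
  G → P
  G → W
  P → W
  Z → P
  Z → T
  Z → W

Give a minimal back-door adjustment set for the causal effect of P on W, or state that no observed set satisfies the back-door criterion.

desc(P)\{P}={W}; candidates ⊆ {F,G,T,Z}.
size 0: {}; under {} P still reaches {F,G,T,W,Z} ∋ W.
size 1: {F}, {G}, {T} …(+1); under {F} P still reaches {G,T,W,Z} ∋ W.
{G,Z}: P⊥W given {G,Z} in G with P→· removed — back-door holds.

P→W: minimal back-door set {G, Z}.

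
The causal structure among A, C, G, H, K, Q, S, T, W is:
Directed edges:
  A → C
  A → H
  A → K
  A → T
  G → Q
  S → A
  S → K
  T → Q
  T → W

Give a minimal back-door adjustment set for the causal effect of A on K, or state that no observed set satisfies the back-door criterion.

desc(A)\{A}={C,H,K,Q,T,W}; candidates ⊆ {G,S}.
size 0: {}; under {} A still reaches {K,S} ∋ K.
{S}: A⊥K given {S} in G with A→· removed — back-door holds.

A→K: minimal back-door set {S}.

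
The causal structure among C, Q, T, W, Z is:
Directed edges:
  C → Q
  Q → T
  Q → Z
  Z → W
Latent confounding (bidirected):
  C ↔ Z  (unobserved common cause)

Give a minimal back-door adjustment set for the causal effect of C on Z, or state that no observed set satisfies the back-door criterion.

desc(C)\{C}={Q,T,W,Z}; candidates ⊆ {—}.
C↔Z: latent back-door arc(s) into C.
size 0: {}; under {} C still reaches {W,Z} ∋ Z.
C↔Z cannot be blocked by any observed set — no back-door set.

C→Z: no observed back-door set.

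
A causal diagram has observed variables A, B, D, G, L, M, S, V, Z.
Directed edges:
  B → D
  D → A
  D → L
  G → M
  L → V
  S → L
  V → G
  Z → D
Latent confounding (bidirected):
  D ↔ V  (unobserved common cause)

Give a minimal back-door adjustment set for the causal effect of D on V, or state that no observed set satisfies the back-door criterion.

D→V: no observed back-door set.

desc(D)\{D}={A,G,L,M,V}; candidates ⊆ {B,S,Z}.
D↔V: latent back-door arc(s) into D.
size 0: {}; under {} D still reaches {B,G,M,V,Z} ∋ V.
size 1: {B}, {S}, {Z}; under {B} D still reaches {G,M,V,Z} ∋ V.
size 2: {B,S}, {B,Z}, {S,Z}; under {B,S} D still reaches {G,M,V,Z} ∋ V.
D↔V cannot be blocked by any observed set — no back-door set.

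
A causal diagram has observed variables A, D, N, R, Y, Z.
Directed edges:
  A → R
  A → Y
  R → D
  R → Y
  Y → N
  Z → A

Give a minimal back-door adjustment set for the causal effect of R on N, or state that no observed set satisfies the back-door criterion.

desc(R)\{R}={D,N,Y}; candidates ⊆ {A,Z}.
size 0: {}; under {} R still reaches {A,N,Y,Z} ∋ N.
{A}: R⊥N given {A} in G with R→· removed — back-door holds.

R→N: minimal back-door set {A}.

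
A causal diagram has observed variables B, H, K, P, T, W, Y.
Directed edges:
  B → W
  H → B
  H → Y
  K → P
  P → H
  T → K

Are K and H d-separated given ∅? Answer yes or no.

No — K and H are d-connected given ∅.

Bayes-Ball from K | ∅ reaches {B,H,P,T,W,Y}.
H ∈ reach(K|∅) ⇒ K ⊥̸ H | ∅.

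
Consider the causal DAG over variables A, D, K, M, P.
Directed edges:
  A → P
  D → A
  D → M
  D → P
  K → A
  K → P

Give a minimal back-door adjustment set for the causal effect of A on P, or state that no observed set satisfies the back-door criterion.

desc(A)\{A}={P}; candidates ⊆ {D,K,M}.
size 0: {}; under {} A still reaches {D,K,M,P} ∋ P.
size 1: {D}, {K}, {M}; under {D} A still reaches {K,P} ∋ P.
{D,K}: A⊥P given {D,K} in G with A→· removed — back-door holds.

A→P: minimal back-door set {D, K}.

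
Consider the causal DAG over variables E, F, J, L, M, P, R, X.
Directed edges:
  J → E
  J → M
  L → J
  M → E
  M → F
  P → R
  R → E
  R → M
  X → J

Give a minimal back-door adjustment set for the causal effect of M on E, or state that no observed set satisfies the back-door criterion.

desc(M)\{M}={E,F}; candidates ⊆ {J,L,P,R,X}.
size 0: {}; under {} M still reaches {E,J,L,P,R,X} ∋ E.
size 1: {J}, {L}, {P} …(+2); under {J} M still reaches {E,P,R} ∋ E.
{J,R}: M⊥E given {J,R} in G with M→· removed — back-door holds.

M→E: minimal back-door set {J, R}.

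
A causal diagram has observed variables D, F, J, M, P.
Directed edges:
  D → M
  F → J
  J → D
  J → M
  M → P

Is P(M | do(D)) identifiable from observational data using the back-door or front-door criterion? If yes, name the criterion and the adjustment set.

P(M|do(D)): backdoor, adjust for {J}.

desc(D)\{D}={M,P}; candidates ⊆ {F,J}.
size 0: {}; under {} D still reaches {F,J,M,P} ∋ M.
{J}: D⊥M given {J} in G with D→· removed — back-door holds.
P(M|do(D)) = Σ_{J} P(M|D,J)·P(J).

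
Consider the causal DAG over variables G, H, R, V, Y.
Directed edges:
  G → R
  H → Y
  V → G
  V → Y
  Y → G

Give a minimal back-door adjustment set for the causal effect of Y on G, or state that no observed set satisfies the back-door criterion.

desc(Y)\{Y}={G,R}; candidates ⊆ {H,V}.
size 0: {}; under {} Y still reaches {G,H,R,V} ∋ G.
{V}: Y⊥G given {V} in G with Y→· removed — back-door holds.

Y→G: minimal back-door set {V}.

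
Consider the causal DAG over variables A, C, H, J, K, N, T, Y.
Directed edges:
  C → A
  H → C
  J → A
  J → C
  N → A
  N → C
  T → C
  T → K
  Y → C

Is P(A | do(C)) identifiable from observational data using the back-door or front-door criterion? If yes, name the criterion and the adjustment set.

desc(C)\{C}={A}; candidates ⊆ {H,J,K,N,T,Y}.
size 0: {}; under {} C still reaches {A,H,J,K,N,T,Y} ∋ A.
size 1: {H}, {J}, {K} …(+3); under {H} C still reaches {A,J,K,N,T,Y} ∋ A.
{J,N}: C⊥A given {J,N} in G with C→· removed — back-door holds.
P(A|do(C)) = Σ_{J,N} P(A|C,J,N)·P(J,N).

P(A|do(C)): backdoor, adjust for {J, N}.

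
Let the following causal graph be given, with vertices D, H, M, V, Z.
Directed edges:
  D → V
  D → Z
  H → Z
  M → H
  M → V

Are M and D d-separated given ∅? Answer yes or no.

Yes — M ⊥ D | ∅.

Bayes-Ball from M | ∅ reaches {H,V,Z}.
D ∉ reach(M|∅) ⇒ M ⊥ D | ∅.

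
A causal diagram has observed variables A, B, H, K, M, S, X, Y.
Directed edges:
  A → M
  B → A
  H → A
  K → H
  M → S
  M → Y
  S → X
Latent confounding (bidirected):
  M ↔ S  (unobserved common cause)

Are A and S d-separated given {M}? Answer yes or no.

No — A and S are d-connected given {M}.

Bayes-Ball from A | {M} reaches {B,H,K,S,X}.
S ∈ reach(A|{M}) ⇒ A ⊥̸ S | {M}.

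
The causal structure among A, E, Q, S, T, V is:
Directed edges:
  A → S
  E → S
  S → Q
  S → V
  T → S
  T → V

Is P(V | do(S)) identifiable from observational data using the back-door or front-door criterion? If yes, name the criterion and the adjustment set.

P(V|do(S)): backdoor, adjust for {T}.

desc(S)\{S}={Q,V}; candidates ⊆ {A,E,T}.
size 0: {}; under {} S still reaches {A,E,T,V} ∋ V.
{T}: S⊥V given {T} in G with S→· removed — back-door holds.
P(V|do(S)) = Σ_{T} P(V|S,T)·P(T).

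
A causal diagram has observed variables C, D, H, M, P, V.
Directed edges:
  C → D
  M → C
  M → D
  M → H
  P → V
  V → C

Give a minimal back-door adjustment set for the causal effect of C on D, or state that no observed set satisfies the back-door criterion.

C→D: minimal back-door set {M}.

desc(C)\{C}={D}; candidates ⊆ {H,M,P,V}.
size 0: {}; under {} C still reaches {D,H,M,P,V} ∋ D.
{M}: C⊥D given {M} in G with C→· removed — back-door holds.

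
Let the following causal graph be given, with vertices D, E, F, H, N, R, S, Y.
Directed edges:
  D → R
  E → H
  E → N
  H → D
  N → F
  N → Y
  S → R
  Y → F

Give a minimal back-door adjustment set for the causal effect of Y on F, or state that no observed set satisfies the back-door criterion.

Y→F: minimal back-door set {N}.

desc(Y)\{Y}={F}; candidates ⊆ {D,E,H,N,R,S}.
size 0: {}; under {} Y still reaches {D,E,F,H,N,R} ∋ F.
{N}: Y⊥F given {N} in G with Y→· removed — back-door holds.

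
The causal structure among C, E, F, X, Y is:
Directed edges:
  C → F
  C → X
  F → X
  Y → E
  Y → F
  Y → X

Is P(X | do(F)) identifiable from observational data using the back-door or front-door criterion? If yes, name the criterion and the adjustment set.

P(X|do(F)): backdoor, adjust for {C, Y}.

desc(F)\{F}={X}; candidates ⊆ {C,E,Y}.
size 0: {}; under {} F still reaches {C,E,X,Y} ∋ X.
size 1: {C}, {E}, {Y}; under {C} F still reaches {E,X,Y} ∋ X.
{C,Y}: F⊥X given {C,Y} in G with F→· removed — back-door holds.
P(X|do(F)) = Σ_{C,Y} P(X|F,C,Y)·P(C,Y).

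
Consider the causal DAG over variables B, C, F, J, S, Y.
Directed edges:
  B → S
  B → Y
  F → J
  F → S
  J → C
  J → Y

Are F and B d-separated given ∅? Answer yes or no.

Bayes-Ball from F | ∅ reaches {C,J,S,Y}.
B ∉ reach(F|∅) ⇒ F ⊥ B | ∅.

Yes — F ⊥ B | ∅.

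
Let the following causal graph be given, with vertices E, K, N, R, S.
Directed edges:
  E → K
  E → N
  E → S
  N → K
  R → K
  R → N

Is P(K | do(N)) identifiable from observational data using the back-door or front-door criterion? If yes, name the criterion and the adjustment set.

P(K|do(N)): backdoor, adjust for {E, R}.

desc(N)\{N}={K}; candidates ⊆ {E,R,S}.
size 0: {}; under {} N still reaches {E,K,R,S} ∋ K.
size 1: {E}, {R}, {S}; under {E} N still reaches {K,R} ∋ K.
{E,R}: N⊥K given {E,R} in G with N→· removed — back-door holds.
P(K|do(N)) = Σ_{E,R} P(K|N,E,R)·P(E,R).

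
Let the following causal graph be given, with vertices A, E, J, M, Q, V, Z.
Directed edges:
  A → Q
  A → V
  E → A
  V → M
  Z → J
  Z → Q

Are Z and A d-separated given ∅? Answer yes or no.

Yes — Z ⊥ A | ∅.

Bayes-Ball from Z | ∅ reaches {J,Q}.
A ∉ reach(Z|∅) ⇒ Z ⊥ A | ∅.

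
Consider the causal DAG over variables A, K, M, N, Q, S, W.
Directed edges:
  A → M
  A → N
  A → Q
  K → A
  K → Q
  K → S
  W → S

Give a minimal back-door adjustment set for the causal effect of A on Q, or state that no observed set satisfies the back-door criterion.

A→Q: minimal back-door set {K}.

desc(A)\{A}={M,N,Q}; candidates ⊆ {K,S,W}.
size 0: {}; under {} A still reaches {K,Q,S} ∋ Q.
{K}: A⊥Q given {K} in G with A→· removed — back-door holds.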